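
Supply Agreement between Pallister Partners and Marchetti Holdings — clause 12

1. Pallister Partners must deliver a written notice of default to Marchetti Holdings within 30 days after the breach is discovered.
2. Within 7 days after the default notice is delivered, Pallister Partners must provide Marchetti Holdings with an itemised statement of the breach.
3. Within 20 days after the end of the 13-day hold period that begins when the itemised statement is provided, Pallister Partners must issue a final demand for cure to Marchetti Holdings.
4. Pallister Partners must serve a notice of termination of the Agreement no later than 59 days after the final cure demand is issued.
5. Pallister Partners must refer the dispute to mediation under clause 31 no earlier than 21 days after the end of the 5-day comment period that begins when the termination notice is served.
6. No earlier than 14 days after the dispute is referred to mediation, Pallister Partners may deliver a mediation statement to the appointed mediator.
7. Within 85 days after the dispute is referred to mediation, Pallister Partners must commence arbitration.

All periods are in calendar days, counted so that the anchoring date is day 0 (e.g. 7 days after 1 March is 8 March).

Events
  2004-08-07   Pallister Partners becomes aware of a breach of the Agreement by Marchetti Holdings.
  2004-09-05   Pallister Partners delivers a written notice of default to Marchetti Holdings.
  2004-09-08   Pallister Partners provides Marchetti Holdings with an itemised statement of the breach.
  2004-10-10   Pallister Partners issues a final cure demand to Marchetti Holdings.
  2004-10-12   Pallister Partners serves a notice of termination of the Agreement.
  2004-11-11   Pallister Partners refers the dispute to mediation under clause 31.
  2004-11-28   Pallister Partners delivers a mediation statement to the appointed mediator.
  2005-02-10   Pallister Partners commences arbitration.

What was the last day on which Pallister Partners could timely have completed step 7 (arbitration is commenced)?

Step 7 runs from 2004-11-11, when the dispute is referred to mediation. 85 days after 2004-11-11 is 2005-02-04.

2005-02-04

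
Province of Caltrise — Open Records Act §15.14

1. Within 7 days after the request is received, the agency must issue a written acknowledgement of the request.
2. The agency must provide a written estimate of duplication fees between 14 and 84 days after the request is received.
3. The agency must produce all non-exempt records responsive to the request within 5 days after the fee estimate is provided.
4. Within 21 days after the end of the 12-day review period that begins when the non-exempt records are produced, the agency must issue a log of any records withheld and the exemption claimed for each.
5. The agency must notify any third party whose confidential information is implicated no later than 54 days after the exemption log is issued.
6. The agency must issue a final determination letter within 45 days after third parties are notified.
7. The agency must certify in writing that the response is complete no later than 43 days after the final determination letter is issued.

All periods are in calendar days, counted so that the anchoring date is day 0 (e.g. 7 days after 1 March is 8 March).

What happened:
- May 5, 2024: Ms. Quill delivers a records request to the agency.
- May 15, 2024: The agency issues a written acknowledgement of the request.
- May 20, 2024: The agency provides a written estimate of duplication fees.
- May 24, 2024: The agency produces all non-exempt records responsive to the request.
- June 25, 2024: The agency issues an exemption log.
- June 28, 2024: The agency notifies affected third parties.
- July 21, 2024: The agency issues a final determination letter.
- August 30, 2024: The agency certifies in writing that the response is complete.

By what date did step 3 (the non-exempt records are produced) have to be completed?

May 25, 2024

Step 3 runs from May 20, 2024, when the fee estimate is provided. 5 days after May 20, 2024 is May 25, 2024.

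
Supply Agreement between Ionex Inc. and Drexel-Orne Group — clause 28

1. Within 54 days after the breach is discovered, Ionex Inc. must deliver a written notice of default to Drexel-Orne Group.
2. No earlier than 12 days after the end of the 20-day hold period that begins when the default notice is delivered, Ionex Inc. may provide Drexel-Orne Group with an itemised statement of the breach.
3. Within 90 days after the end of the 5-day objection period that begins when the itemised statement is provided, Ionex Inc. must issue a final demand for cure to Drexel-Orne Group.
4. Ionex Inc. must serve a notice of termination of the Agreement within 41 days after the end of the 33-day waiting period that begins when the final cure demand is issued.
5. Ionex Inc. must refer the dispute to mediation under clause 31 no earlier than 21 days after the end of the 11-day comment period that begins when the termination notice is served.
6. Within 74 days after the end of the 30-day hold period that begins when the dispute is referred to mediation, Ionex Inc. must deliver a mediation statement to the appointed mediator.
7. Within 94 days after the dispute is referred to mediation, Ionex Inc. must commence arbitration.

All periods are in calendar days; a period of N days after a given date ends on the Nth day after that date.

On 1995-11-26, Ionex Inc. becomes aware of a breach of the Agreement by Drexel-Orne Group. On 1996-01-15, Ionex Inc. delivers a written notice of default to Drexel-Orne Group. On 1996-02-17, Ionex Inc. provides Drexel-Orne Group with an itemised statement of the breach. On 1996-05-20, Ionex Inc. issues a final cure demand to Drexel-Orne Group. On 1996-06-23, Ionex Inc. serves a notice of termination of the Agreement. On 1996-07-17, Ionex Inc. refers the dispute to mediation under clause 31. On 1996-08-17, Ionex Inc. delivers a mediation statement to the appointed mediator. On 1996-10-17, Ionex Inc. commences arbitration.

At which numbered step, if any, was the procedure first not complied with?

Step 1: 54 days after 1995-11-26 (when the breach is discovered) is 1996-01-19; completed 1996-01-15, before the deadline.
Step 2: the earliest permitted date is 12 days after 1996-02-04 (end of the 20-day hold period, which began when the default notice is delivered on 1996-01-15), i.e. 1996-02-16; done 1996-02-17 — permitted.
Step 3: 90 days after 1996-02-22 (end of the 5-day objection period, which began when the itemised statement is provided on 1996-02-17) is 1996-05-22; completed 1996-05-20, before the deadline.
Step 4: 41 days after 1996-06-22 (end of the 33-day waiting period, which began when the final cure demand is issued on 1996-05-20) is 1996-08-02; 1996-06-23 is within that limit.
Step 5: the earliest permitted date is 21 days after 1996-07-04 (end of the 11-day comment period, which began when the termination notice is served on 1996-06-23), i.e. 1996-07-25; 1996-07-17 is 8 days before the earliest permitted date.
The procedure was therefore not followed at step 5.

Step 5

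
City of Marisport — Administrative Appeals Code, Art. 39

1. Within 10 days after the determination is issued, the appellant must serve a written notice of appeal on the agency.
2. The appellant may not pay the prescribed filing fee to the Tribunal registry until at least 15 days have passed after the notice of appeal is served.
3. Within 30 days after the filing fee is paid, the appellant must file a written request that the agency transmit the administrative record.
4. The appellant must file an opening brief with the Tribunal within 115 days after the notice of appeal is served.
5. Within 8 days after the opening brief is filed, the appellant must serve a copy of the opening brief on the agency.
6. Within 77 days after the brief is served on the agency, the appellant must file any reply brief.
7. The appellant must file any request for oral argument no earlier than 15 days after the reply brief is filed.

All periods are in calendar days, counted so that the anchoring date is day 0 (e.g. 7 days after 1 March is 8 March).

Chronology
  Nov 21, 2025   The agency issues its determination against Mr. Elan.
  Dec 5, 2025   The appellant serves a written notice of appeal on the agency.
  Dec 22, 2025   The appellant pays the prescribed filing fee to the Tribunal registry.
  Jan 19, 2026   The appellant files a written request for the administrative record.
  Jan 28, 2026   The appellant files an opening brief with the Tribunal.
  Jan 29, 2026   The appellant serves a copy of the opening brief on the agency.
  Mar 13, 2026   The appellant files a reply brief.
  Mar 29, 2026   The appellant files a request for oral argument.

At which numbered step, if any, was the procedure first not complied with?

Step 1: 10 days after Nov 21, 2025 (when the determination is issued) is Dec 1, 2025; not done until Dec 5, 2025, 4 days after the deadline.
No need to go further; step 1 was not satisfied.

Step 1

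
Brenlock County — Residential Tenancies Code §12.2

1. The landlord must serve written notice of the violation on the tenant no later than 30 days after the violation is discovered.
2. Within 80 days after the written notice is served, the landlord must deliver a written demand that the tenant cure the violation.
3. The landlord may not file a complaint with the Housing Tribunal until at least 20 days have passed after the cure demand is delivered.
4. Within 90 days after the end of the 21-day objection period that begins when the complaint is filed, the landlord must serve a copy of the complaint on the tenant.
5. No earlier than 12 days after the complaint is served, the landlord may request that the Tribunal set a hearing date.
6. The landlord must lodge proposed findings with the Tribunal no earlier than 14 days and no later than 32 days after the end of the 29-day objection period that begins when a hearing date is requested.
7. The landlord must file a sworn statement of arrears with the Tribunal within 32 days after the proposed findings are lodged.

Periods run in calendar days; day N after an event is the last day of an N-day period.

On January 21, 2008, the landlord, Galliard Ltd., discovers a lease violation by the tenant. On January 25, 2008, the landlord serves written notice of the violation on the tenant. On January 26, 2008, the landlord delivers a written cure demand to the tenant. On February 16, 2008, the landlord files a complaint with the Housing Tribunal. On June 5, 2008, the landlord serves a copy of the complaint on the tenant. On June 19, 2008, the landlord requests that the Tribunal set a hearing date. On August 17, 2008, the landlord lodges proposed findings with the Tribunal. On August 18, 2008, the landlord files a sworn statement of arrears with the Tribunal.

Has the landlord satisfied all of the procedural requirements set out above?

(1) due by January 21, 2008 + 30 days = February 20, 2008; January 25, 2008 is within that limit.
(2) due by January 25, 2008 + 80 days = April 14, 2008; completed January 26, 2008, before the deadline.
(3) permitted from January 26, 2008 + 20 days = February 15, 2008 onward; done February 16, 2008, after the minimum wait.
(4) due by March 8, 2008 + 90 days = June 6, 2008; completed June 5, 2008, before the deadline.
(5) permitted from June 5, 2008 + 12 days = June 17, 2008 onward; June 19, 2008 is on or after that date.
(6) the permitted window runs from July 18, 2008 + 14 = August 1, 2008 to July 18, 2008 + 32 = August 19, 2008; done August 17, 2008, which is between those dates.
(7) due by August 17, 2008 + 32 days = September 18, 2008; completed August 18, 2008, before the deadline.

Yes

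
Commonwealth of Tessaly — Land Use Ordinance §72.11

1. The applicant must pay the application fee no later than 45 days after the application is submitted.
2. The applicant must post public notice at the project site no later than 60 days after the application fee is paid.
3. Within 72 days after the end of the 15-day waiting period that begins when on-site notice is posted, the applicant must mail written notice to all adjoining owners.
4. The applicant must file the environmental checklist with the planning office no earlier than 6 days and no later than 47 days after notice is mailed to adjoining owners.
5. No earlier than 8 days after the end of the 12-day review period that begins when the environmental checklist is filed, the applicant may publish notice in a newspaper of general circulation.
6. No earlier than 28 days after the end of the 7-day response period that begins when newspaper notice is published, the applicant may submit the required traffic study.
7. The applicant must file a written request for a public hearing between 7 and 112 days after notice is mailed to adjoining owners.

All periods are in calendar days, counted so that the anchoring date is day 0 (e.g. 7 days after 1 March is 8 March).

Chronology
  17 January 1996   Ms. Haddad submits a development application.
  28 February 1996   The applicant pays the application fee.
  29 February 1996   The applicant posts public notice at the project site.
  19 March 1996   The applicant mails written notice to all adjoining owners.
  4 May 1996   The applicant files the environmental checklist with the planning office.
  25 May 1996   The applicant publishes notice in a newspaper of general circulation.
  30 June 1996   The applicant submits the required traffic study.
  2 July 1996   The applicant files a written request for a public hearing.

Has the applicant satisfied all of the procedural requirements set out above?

Yes

Step 1 — counting 45 days from 17 January 1996 (when the application is submitted) gives a deadline of 2 March 1996; completed 28 February 1996, before the deadline.
Step 2 — counting 60 days from 28 February 1996 (when the application fee is paid) gives a deadline of 28 April 1996; 29 February 1996 is within that limit.
Step 3 — counting 72 days from 15 March 1996 (end of the 15-day waiting period, which began when on-site notice is posted on 29 February 1996) gives a deadline of 26 May 1996; completed 19 March 1996, before the deadline.
Step 4 — 6 and 47 days from 19 March 1996 (when notice is mailed to adjoining owners) are 25 March 1996 and 5 May 1996 respectively; 4 May 1996 falls inside that range.
Step 5 — must wait 8 days from 16 May 1996 (end of the 12-day review period, which began when the environmental checklist is filed on 4 May 1996), so not before 24 May 1996; done 25 May 1996, after the minimum wait.
Step 6 — must wait 28 days from 1 June 1996 (end of the 7-day response period, which began when newspaper notice is published on 25 May 1996), so not before 29 June 1996; 30 June 1996 is on or after that date.
Step 7 — 7 and 112 days from 19 March 1996 (when notice is mailed to adjoining owners) are 26 March 1996 and 9 July 1996 respectively; 2 July 1996 falls inside that range.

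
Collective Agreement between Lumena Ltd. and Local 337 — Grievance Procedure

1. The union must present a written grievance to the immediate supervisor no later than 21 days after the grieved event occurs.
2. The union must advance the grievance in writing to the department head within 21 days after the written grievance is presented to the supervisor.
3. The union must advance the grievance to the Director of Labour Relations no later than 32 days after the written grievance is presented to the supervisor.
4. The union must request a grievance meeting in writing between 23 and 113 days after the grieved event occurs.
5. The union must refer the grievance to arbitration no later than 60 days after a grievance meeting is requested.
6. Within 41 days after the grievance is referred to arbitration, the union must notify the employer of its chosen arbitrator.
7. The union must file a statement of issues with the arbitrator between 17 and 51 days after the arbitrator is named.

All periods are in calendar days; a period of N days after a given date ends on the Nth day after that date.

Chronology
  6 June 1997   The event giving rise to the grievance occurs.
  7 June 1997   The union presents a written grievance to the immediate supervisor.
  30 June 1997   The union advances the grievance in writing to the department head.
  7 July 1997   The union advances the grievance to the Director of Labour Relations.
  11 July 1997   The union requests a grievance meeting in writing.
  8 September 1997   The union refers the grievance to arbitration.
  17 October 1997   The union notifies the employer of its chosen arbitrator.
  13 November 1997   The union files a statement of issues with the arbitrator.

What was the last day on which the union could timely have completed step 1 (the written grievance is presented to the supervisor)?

27 June 1997

Step 1 runs from 6 June 1997, when the grieved event occurs. 21 days after 6 June 1997 is 27 June 1997.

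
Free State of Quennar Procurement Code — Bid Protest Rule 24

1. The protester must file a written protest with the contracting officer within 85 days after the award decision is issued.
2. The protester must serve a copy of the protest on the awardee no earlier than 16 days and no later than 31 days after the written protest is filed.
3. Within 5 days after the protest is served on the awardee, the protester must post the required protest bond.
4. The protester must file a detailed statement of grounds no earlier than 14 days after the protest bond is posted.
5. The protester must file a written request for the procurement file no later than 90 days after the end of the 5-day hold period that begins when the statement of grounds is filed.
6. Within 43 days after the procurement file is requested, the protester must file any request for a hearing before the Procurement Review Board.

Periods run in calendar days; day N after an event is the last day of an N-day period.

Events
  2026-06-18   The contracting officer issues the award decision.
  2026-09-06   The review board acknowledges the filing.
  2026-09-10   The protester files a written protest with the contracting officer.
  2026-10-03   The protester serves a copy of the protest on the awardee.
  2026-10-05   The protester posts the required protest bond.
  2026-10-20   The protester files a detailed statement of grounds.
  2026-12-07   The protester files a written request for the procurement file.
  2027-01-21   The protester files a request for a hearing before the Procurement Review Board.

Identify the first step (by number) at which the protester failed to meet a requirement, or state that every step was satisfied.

(1) due by 2026-06-18 + 85 days = 2026-09-11; done 2026-09-10 — timely.
(2) the permitted window runs from 2026-09-10 + 16 = 2026-09-26 to 2026-09-10 + 31 = 2026-10-11; 2026-10-03 falls inside that range.
(3) due by 2026-10-03 + 5 days = 2026-10-08; 2026-10-05 is within that limit.
(4) permitted from 2026-10-05 + 14 days = 2026-10-19 onward; done 2026-10-20, after the minimum wait.
(5) due by 2026-10-25 + 90 days = 2027-01-23; completed 2026-12-07, before the deadline.
(6) due by 2026-12-07 + 43 days = 2027-01-19; 2027-01-21 misses that deadline by 2 days.
That is the first point of non-compliance.

Step 6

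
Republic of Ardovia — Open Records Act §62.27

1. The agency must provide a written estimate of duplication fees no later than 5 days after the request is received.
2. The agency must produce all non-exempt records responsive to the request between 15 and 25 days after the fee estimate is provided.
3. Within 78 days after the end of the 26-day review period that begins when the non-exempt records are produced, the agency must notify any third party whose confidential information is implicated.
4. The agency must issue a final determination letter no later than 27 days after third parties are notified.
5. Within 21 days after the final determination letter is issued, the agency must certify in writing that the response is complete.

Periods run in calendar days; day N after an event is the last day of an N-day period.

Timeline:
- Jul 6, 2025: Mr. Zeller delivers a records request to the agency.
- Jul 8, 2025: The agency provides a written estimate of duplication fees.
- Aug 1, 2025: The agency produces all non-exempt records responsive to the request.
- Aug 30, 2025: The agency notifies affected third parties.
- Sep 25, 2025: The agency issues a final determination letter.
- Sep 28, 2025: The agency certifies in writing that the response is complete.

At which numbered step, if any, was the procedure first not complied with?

None — every step was satisfied

Step 1: 5 days after Jul 6, 2025 (when the request is received) is Jul 11, 2025; done Jul 8, 2025 — timely.
Step 2: the window is 15–25 days after Jul 8, 2025 (when the fee estimate is provided), so Jul 23, 2025 through Aug 2, 2025; done Aug 1, 2025 — within the window.
Step 3: 78 days after Aug 27, 2025 (end of the 26-day review period, which began when the non-exempt records are produced on Aug 1, 2025) is Nov 13, 2025; completed Aug 30, 2025, before the deadline.
Step 4: 27 days after Aug 30, 2025 (when third parties are notified) is Sep 26, 2025; completed Sep 25, 2025, before the deadline.
Step 5: 21 days after Sep 25, 2025 (when the final determination letter is issued) is Oct 16, 2025; done Sep 28, 2025 — timely.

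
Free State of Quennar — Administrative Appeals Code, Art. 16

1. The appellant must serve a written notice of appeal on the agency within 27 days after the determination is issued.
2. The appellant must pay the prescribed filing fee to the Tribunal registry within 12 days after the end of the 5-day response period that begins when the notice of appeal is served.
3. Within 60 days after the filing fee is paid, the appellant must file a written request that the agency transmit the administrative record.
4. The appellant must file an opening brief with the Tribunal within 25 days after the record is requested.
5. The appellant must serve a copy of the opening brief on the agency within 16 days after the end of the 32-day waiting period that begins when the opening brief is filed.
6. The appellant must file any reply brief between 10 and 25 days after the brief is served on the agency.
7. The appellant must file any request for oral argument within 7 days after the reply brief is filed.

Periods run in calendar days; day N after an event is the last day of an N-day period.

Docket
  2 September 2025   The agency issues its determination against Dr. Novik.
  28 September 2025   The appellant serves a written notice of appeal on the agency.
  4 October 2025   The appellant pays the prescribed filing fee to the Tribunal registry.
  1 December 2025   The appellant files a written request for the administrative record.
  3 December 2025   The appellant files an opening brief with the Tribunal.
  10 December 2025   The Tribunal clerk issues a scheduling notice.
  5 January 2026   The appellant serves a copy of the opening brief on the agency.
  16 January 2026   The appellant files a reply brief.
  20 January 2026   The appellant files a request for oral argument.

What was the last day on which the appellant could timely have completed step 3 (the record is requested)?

Step 3 runs from 4 October 2025, when the filing fee is paid. 60 days after 4 October 2025 is 3 December 2025.

3 December 2025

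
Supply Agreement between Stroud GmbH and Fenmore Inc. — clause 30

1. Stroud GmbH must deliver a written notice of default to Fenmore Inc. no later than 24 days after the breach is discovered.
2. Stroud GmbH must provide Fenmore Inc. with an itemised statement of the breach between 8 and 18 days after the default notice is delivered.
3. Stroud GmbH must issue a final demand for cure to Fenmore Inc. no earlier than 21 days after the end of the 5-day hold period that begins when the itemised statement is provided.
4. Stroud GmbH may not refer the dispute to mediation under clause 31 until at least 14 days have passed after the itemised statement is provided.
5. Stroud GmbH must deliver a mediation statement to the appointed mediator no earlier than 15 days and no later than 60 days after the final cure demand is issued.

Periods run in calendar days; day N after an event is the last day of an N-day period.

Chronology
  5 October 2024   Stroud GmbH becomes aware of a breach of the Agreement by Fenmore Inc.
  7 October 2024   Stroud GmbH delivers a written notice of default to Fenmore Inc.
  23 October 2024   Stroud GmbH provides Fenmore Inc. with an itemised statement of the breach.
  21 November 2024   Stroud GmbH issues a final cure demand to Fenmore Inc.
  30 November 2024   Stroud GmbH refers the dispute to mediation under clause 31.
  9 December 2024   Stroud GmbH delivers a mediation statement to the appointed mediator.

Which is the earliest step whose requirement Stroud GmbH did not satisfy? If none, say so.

None — every step was satisfied

Step 1: 24 days after 5 October 2024 (when the breach is discovered) is 29 October 2024; 7 October 2024 is within that limit.
Step 2: the window is 8–18 days after 7 October 2024 (when the default notice is delivered), so 15 October 2024 through 25 October 2024; done 23 October 2024, which is between those dates.
Step 3: the earliest permitted date is 21 days after 28 October 2024 (end of the 5-day hold period, which began when the itemised statement is provided on 23 October 2024), i.e. 18 November 2024; done 21 November 2024, after the minimum wait.
Step 4: the earliest permitted date is 14 days after 23 October 2024 (when the itemised statement is provided), i.e. 6 November 2024; done 30 November 2024 — permitted.
Step 5: the window is 15–60 days after 21 November 2024 (when the final cure demand is issued), so 6 December 2024 through 20 January 2025; done 9 December 2024, which is between those dates.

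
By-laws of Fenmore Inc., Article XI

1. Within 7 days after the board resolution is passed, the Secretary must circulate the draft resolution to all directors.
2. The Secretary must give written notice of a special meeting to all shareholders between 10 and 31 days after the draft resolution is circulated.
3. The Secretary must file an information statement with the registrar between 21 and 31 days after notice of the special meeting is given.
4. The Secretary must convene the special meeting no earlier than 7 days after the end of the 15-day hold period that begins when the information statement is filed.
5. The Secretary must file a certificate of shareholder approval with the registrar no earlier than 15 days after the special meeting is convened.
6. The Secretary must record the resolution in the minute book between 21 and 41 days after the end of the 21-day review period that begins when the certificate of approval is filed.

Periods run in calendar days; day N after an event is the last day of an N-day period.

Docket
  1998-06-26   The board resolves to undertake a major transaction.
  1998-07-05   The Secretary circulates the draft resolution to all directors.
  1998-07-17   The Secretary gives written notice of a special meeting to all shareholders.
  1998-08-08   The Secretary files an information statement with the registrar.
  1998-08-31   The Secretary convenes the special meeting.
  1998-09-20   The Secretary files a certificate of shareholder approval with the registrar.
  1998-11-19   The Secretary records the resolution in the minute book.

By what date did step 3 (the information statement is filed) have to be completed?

Step 3 runs from 1998-07-17, when notice of the special meeting is given. The window is 21–31 days after 1998-07-17; it closes on 1998-08-17.

1998-08-17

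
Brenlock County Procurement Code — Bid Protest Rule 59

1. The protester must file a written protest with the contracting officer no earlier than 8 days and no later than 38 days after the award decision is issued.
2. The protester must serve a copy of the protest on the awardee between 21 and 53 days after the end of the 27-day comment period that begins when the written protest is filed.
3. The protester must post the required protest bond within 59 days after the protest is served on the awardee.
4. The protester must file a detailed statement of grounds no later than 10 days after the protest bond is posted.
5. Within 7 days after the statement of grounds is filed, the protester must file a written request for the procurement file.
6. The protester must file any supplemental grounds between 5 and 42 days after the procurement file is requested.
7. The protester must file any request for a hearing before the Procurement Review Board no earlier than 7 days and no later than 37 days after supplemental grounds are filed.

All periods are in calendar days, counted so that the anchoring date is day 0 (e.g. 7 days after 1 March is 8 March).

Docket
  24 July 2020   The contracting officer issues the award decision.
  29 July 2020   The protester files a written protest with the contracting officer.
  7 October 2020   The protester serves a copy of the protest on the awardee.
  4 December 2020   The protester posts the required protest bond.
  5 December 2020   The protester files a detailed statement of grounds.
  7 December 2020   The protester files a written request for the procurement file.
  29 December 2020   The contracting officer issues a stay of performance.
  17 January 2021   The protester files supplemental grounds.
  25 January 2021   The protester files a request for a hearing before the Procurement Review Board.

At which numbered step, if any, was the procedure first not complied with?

Step 1 — 8 and 38 days from 24 July 2020 (when the award decision is issued) are 1 August 2020 and 31 August 2020 respectively; 29 July 2020 is 3 days too early.
The procedure was therefore not followed at step 1.

Step 1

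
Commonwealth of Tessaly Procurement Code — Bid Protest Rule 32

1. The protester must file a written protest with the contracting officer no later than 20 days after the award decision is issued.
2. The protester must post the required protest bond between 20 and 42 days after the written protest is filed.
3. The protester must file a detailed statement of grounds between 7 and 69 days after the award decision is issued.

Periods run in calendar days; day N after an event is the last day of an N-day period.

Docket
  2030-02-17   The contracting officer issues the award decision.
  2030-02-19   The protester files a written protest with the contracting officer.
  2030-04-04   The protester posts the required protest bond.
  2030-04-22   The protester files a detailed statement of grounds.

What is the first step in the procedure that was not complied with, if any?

Step 1 — counting 20 days from 2030-02-17 (when the award decision is issued) gives a deadline of 2030-03-09; 2030-02-19 is within that limit.
Step 2 — 20 and 42 days from 2030-02-19 (when the written protest is filed) are 2030-03-11 and 2030-04-02 respectively; 2030-04-04 is 2 days past the end of the window.

Step 2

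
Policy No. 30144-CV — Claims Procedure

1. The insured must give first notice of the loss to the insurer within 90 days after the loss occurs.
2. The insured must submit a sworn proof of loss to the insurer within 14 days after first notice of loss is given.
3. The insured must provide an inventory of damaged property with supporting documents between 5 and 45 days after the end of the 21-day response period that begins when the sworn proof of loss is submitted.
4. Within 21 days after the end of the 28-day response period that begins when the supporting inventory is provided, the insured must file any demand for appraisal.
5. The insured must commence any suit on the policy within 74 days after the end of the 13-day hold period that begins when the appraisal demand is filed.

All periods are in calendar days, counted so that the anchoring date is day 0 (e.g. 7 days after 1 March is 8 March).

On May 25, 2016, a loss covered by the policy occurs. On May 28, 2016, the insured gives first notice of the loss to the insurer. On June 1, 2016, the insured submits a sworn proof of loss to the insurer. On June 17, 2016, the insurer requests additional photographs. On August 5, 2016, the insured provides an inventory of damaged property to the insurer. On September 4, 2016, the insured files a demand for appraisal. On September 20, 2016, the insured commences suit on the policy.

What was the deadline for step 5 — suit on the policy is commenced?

The appraisal demand is filed on September 4, 2016; the 13-day hold period therefore ends September 17, 2016, and step 5 runs from that date. 74 days after September 17, 2016 is November 30, 2016.

November 30, 2016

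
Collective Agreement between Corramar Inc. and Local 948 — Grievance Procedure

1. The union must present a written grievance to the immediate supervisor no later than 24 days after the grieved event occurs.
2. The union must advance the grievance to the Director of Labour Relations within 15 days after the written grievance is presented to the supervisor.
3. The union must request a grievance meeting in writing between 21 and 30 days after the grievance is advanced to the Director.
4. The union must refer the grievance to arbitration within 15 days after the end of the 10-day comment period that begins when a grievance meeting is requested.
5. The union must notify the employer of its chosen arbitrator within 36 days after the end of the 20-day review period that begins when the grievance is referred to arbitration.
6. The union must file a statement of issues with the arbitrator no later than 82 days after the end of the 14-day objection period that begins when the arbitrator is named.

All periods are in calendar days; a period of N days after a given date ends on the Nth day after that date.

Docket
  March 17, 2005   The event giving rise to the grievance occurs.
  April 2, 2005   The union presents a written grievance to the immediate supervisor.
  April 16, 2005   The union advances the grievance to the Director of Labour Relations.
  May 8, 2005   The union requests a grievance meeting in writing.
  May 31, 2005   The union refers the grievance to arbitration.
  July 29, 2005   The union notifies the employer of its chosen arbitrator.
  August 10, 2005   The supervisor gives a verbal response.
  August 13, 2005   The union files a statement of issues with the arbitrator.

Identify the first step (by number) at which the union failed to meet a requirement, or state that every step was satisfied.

(1) due by March 17, 2005 + 24 days = April 10, 2005; completed April 2, 2005, before the deadline.
(2) due by April 2, 2005 + 15 days = April 17, 2005; done April 16, 2005 — timely.
(3) the permitted window runs from April 16, 2005 + 21 = May 7, 2005 to April 16, 2005 + 30 = May 16, 2005; done May 8, 2005 — within the window.
(4) due by May 18, 2005 + 15 days = June 2, 2005; May 31, 2005 is within that limit.
(5) due by June 20, 2005 + 36 days = July 26, 2005; done July 29, 2005 — 3 days late.

Step 5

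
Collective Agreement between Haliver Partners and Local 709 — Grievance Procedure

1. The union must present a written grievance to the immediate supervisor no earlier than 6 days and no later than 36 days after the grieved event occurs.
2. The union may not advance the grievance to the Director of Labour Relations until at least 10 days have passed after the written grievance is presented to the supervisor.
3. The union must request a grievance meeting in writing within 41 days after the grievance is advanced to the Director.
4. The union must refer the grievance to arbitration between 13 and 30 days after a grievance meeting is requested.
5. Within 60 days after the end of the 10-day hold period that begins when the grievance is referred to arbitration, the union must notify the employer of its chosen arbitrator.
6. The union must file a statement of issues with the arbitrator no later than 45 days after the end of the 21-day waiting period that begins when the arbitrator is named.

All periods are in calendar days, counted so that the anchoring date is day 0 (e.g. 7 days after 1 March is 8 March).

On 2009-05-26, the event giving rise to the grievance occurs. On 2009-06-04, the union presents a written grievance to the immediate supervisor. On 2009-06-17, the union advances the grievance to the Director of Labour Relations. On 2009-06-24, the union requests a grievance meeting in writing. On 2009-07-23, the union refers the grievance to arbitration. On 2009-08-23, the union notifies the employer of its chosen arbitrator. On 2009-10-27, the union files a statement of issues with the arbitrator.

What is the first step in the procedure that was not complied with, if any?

None — every step was satisfied

Step 1: the window is 6–36 days after 2009-05-26 (when the grieved event occurs), so 2009-06-01 through 2009-07-01; 2009-06-04 falls inside that range.
Step 2: the earliest permitted date is 10 days after 2009-06-04 (when the written grievance is presented to the supervisor), i.e. 2009-06-14; done 2009-06-17, after the minimum wait.
Step 3: 41 days after 2009-06-17 (when the grievance is advanced to the Director) is 2009-07-28; 2009-06-24 is within that limit.
Step 4: the window is 13–30 days after 2009-06-24 (when a grievance meeting is requested), so 2009-07-07 through 2009-07-24; done 2009-07-23, which is between those dates.
Step 5: 60 days after 2009-08-02 (end of the 10-day hold period, which began when the grievance is referred to arbitration on 2009-07-23) is 2009-10-01; done 2009-08-23 — timely.
Step 6: 45 days after 2009-09-13 (end of the 21-day waiting period, which began when the arbitrator is named on 2009-08-23) is 2009-10-28; 2009-10-27 is within that limit.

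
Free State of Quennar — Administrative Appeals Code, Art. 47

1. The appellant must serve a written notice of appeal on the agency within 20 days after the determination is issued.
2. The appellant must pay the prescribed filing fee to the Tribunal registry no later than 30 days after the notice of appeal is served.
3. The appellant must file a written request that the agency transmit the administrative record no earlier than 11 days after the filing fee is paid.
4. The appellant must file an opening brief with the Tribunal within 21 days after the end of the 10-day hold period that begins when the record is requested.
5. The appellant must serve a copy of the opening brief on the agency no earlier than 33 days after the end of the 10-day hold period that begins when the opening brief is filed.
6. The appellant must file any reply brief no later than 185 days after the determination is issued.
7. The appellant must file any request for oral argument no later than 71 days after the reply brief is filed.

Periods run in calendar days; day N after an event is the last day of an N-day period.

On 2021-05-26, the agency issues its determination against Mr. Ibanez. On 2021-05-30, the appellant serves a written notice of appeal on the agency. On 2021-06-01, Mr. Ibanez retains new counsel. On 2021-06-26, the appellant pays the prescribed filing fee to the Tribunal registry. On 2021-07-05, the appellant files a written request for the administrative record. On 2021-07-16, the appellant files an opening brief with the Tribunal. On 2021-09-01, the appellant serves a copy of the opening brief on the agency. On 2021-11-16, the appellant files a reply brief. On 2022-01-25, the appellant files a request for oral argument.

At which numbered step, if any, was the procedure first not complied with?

(1) due by 2021-05-26 + 20 days = 2021-06-15; completed 2021-05-30, before the deadline.
(2) due by 2021-05-30 + 30 days = 2021-06-29; completed 2021-06-26, before the deadline.
(3) permitted from 2021-06-26 + 11 days = 2021-07-07 onward; 2021-07-05 is 2 days before the earliest permitted date.
That is the first point of non-compliance.

Step 3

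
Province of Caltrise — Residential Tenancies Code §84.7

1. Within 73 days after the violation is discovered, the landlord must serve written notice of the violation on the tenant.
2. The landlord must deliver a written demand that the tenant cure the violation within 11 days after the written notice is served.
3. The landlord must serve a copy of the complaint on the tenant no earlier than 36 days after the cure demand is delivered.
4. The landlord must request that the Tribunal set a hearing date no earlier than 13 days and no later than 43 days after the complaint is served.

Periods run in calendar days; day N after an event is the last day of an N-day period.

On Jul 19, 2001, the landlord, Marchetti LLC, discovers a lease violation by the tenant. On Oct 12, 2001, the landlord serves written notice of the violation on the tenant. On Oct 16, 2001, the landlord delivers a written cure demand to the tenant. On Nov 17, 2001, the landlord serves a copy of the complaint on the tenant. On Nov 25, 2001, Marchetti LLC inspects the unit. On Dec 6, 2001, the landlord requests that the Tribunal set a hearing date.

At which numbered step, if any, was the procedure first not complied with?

Step 1

(1) due by Jul 19, 2001 + 73 days = Sep 30, 2001; done Oct 12, 2001 — 12 days late.
No need to go further; step 1 was not satisfied.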